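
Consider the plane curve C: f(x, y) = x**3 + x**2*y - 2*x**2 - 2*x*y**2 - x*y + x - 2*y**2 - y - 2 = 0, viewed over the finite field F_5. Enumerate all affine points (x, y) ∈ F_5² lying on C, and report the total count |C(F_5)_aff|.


Affine F_5-points: {(0, 1), (1, 2), (1, 4), (2, 0), (2, 1), (3, 0), (4, 1)}; count = 7.

For each of the 25 pairs (x, y) ∈ F_5², evaluate f(x, y) mod 5. Record the zeros.
  x = 0: [0↦3, 1↦0, 2↦3, 3↦2, 4↦2]  zeros at y ∈ {1}
  x = 1: [0↦3, 1↦3, 2↦0, 3↦4, 4↦0]  zeros at y ∈ {2, 4}
  x = 2: [0↦0, 1↦0, 2↦3, 3↦4, 4↦3]  zeros at y ∈ {0, 1}
  x = 3: [0↦0, 1↦2, 2↦3, 3↦3, 4↦2]  zeros at y ∈ {0}
  x = 4: [0↦4, 1↦0, 2↦1, 3↦2, 4↦3]  zeros at y ∈ {1}
Collecting zeros: affine points = {(0, 1), (1, 2), (1, 4), (2, 0), (2, 1), (3, 0), (4, 1)}.
Total count |C(F_5)_aff| = 7.


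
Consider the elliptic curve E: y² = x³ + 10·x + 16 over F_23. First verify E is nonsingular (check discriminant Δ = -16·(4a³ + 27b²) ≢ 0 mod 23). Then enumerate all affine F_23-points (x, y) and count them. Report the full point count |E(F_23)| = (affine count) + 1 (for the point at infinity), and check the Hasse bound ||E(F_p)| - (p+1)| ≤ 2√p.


Affine points = {(0, 4), (0, 19), (1, 2), (1, 21), (3, 2), (3, 21), (6, 4), (6, 19), (10, 9), (10, 14), (11, 10), (11, 13), (12, 1), (12, 22), (14, 5), (14, 18), (17, 4), (17, 19), (18, 5), (18, 18), (19, 2), (19, 21)}; affine count = 22; |E(F_23)| = 23.

Discriminant check: Δ ∝ 4a³ + 27b² = 4·10³ + 27·16² = 4·1000 + 27·256 ≡ 10 (mod 23). Nonzero ⇒ E is nonsingular.
For each x ∈ F_23, compute rhs = x³ + 10·x + 16 mod 23, then count y ∈ F_23 with y² ≡ rhs.
  x = 0: rhs = 16, matching y values: 4, 19 (2 points).
  x = 1: rhs = 4, matching y values: 2, 21 (2 points).
  x = 2: rhs = 21, matching y values: none (0 points).
  x = 3: rhs = 4, matching y values: 2, 21 (2 points).
  x = 4: rhs = 5, matching y values: none (0 points).
  x = 5: rhs = 7, matching y values: none (0 points).
  x = 6: rhs = 16, matching y values: 4, 19 (2 points).
  x = 7: rhs = 15, matching y values: none (0 points).
  x = 8: rhs = 10, matching y values: none (0 points).
  x = 9: rhs = 7, matching y values: none (0 points).
  x = 10: rhs = 12, matching y values: 9, 14 (2 points).
  x = 11: rhs = 8, matching y values: 10, 13 (2 points).
  x = 12: rhs = 1, matching y values: 1, 22 (2 points).
  x = 13: rhs = 20, matching y values: none (0 points).
  x = 14: rhs = 2, matching y values: 5, 18 (2 points).
  x = 15: rhs = 22, matching y values: none (0 points).
  x = 16: rhs = 17, matching y values: none (0 points).
  x = 17: rhs = 16, matching y values: 4, 19 (2 points).
  x = 18: rhs = 2, matching y values: 5, 18 (2 points).
  x = 19: rhs = 4, matching y values: 2, 21 (2 points).
  x = 20: rhs = 5, matching y values: none (0 points).
  x = 21: rhs = 11, matching y values: none (0 points).
  x = 22: rhs = 5, matching y values: none (0 points).
Total affine count: 22.
Full point count |E(F_23)| = 22 + 1 = 23.
Hasse bound: |23 − (23+1)| = |-1| = 1 ≤ 2√23 ≈ 9.5917 ✓.


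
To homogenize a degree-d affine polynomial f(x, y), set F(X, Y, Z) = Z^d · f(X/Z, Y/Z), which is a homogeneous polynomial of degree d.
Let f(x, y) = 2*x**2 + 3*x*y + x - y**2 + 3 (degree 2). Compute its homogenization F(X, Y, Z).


F(X, Y, Z) = 2*X**2 + 3*X*Y + X*Z - Y**2 + 3*Z**2

deg(f) = 2.
Substitute x = X/Z, y = Y/Z into f, then multiply by Z^2.
  monomial 2·x^2·y^0 ↦ 2·X^2·Y^0·Z^0.
  monomial 3·x^1·y^1 ↦ 3·X^1·Y^1·Z^0.
  monomial 1·x^1·y^0 ↦ 1·X^1·Y^0·Z^1.
  monomial -1·x^0·y^2 ↦ -1·X^0·Y^2·Z^0.
  monomial 3·x^0·y^0 ↦ 3·X^0·Y^0·Z^2.
Collecting: F(X, Y, Z) = 2*X**2 + 3*X*Y + X*Z - Y**2 + 3*Z**2.


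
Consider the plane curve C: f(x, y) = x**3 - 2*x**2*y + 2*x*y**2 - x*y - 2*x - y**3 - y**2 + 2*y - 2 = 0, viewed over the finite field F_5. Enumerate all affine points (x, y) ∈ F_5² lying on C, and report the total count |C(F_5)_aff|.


Affine F_5-points: {(0, 2), (1, 4), (2, 2), (3, 3)}; count = 4.

For each of the 25 pairs (x, y) ∈ F_5², evaluate f(x, y) mod 5. Record the zeros.
  x = 0: [0↦3, 1↦3, 2↦0, 3↦3, 4↦1]  zeros at y ∈ {2}
  x = 1: [0↦2, 1↦1, 2↦1, 3↦1, 4↦0]  zeros at y ∈ {4}
  x = 2: [0↦2, 1↦1, 2↦0, 3↦3, 4↦4]  zeros at y ∈ {2}
  x = 3: [0↦4, 1↦4, 2↦3, 3↦0, 4↦4]  zeros at y ∈ {3}
  x = 4: [0↦4, 1↦1, 2↦1, 3↦3, 4↦1]  zeros at y ∈ ∅
Collecting zeros: affine points = {(0, 2), (1, 4), (2, 2), (3, 3)}.
Total count |C(F_5)_aff| = 4.


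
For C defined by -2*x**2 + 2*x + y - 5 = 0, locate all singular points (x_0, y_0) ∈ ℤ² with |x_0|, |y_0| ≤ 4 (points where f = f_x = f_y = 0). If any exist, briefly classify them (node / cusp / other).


No singular points in the scanned grid; C is smooth there.

Compute partial derivatives:
  f_x = 2 - 4*x.
  f_y = 1.
f_y = 1 is a nonzero constant, so f_y never vanishes: no point (x, y) can satisfy f = f_x = f_y = 0. In particular no (x, y) ∈ {−4, ..., 4}² is singular; the curve is smooth.


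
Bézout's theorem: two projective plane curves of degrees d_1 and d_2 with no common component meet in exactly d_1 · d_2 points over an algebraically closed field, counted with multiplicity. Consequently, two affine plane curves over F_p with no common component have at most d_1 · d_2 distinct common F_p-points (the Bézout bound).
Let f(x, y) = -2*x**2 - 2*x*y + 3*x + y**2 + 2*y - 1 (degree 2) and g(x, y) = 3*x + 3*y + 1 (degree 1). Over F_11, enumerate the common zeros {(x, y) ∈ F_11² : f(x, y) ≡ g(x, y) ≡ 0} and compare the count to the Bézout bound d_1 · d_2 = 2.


Common zeros: ∅; count = 0; Bézout bound = 2.

deg(f) = 2, deg(g) = 1, so Bézout bound = 2.
Scan x ∈ F_11. For each x, list the y ∈ F_11 with f(x, y) ≡ 0 and those with g(x, y) ≡ 0 (mod 11); the common zeros in that column are the intersection.
  x = 0: f ≡ 0 at y ∈ ∅; g ≡ 0 at y ∈ {7}; common: ∅.
  x = 1: f ≡ 0 at y ∈ {0}; g ≡ 0 at y ∈ {6}; common: ∅.
  x = 2: f ≡ 0 at y ∈ {3, 10}; g ≡ 0 at y ∈ {5}; common: ∅.
  x = 3: f ≡ 0 at y ∈ {7, 8}; g ≡ 0 at y ∈ {4}; common: ∅.
  x = 4: f ≡ 0 at y ∈ ∅; g ≡ 0 at y ∈ {3}; common: ∅.
  x = 5: f ≡ 0 at y ∈ ∅; g ≡ 0 at y ∈ {2}; common: ∅.
  x = 6: f ≡ 0 at y ∈ {0, 10}; g ≡ 0 at y ∈ {1}; common: ∅.
  x = 7: f ≡ 0 at y ∈ {4, 8}; g ≡ 0 at y ∈ {0}; common: ∅.
  x = 8: f ≡ 0 at y ∈ {7}; g ≡ 0 at y ∈ {10}; common: ∅.
  x = 9: f ≡ 0 at y ∈ ∅; g ≡ 0 at y ∈ {9}; common: ∅.
  x = 10: f ≡ 0 at y ∈ ∅; g ≡ 0 at y ∈ {8}; common: ∅.
Collecting: common zeros = ∅, so the count is 0.
Comparison with the Bézout bound: 0 ≤ 2 = deg(f)·deg(g), as expected for curves with no common component (the affine F_11-count falls short of the bound because intersections may lie at infinity, over extension fields, or carry multiplicity).


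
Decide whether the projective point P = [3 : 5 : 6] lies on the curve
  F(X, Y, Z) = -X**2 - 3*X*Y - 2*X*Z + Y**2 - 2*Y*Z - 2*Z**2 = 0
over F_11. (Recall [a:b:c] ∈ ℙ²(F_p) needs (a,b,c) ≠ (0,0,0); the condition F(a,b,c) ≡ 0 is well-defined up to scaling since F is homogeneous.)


F(3,5,6) ≡ 1 (mod 11); P is NOT on the curve.

Evaluate F(3, 5, 6) term-by-term (mod 11).
  -X**2 ↦ -1·9·1·1 = -9
  -3*X*Y ↦ -3·3·5·1 = -45
  -2*X*Z ↦ -2·3·1·6 = -36
  Y**2 ↦ 1·1·25·1 = 25
  -2*Y*Z ↦ -2·1·5·6 = -60
  -2*Z**2 ↦ -2·1·1·36 = -72
Sum: F(3, 5, 6) = (-9) + (-45) + (-36) + (25) + (-60) + (-72) = -197.
Reducing mod 11: -197 ≡ 1 (mod 11).
Since F(a, b, c) ≡ 1 ≠ 0 (mod 11), P does NOT lie on the curve.


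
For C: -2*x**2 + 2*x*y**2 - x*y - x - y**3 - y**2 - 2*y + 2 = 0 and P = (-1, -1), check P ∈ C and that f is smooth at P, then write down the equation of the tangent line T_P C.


Tangent line at P: 6*x + 2*y + 8 = 0.

Step 1: f(-1, -1) = 0, so P lies on C.
Step 2: partial derivatives
  f_x(x, y) = -4*x + 2*y**2 - y - 1, f_y(x, y) = 4*x*y - x - 3*y**2 - 2*y - 2.
  f_x(P) = 6, f_y(P) = 2 (gradient nonzero, so P is smooth).
Step 3: tangent line at P: 6·(x − -1) + 2·(y − -1) = 0.
Expanding: 6*x + 2*y + 8 = 0.


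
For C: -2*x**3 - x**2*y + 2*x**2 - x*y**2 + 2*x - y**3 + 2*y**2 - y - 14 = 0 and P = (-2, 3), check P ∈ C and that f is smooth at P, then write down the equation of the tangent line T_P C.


Tangent line at P: -27*x - 8*y - 30 = 0.

Step 1: f(-2, 3) = 0, so P lies on C.
Step 2: partial derivatives
  f_x(x, y) = -6*x**2 - 2*x*y + 4*x - y**2 + 2, f_y(x, y) = -x**2 - 2*x*y - 3*y**2 + 4*y - 1.
  f_x(P) = -27, f_y(P) = -8 (gradient nonzero, so P is smooth).
Step 3: tangent line at P: -27·(x − -2) + -8·(y − 3) = 0.
Expanding: -27*x - 8*y - 30 = 0.


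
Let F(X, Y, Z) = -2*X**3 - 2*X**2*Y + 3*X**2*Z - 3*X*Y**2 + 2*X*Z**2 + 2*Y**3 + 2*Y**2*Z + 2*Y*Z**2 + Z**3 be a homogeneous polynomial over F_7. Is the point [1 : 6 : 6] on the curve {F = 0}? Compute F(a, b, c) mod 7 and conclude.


F(1,6,6) ≡ 3 (mod 7); P is NOT on the curve.

Evaluate F(1, 6, 6) term-by-term (mod 7).
  -2*X**3 ↦ -2·1·1·1 = -2
  -2*X**2*Y ↦ -2·1·6·1 = -12
  3*X**2*Z ↦ 3·1·1·6 = 18
  -3*X*Y**2 ↦ -3·1·36·1 = -108
  2*X*Z**2 ↦ 2·1·1·36 = 72
  2*Y**3 ↦ 2·1·216·1 = 432
  2*Y**2*Z ↦ 2·1·36·6 = 432
  2*Y*Z**2 ↦ 2·1·6·36 = 432
  Z**3 ↦ 1·1·1·216 = 216
Sum: F(1, 6, 6) = (-2) + (-12) + (18) + (-108) + (72) + (432) + (432) + (432) + (216) = 1480.
Reducing mod 7: 1480 ≡ 3 (mod 7).
Since F(a, b, c) ≡ 3 ≠ 0 (mod 7), P does NOT lie on the curve.


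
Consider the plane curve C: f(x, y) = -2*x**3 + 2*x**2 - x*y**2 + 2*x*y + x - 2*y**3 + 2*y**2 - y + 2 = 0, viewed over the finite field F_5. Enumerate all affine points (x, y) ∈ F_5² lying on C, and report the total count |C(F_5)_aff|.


Affine F_5-points: {(1, 4), (2, 4), (3, 4), (4, 0), (4, 2)}; count = 5.

For each of the 25 pairs (x, y) ∈ F_5², evaluate f(x, y) mod 5. Record the zeros.
  x = 0: [0↦2, 1↦1, 2↦2, 3↦3, 4↦2]  zeros at y ∈ ∅
  x = 1: [0↦3, 1↦3, 2↦3, 3↦1, 4↦0]  zeros at y ∈ {4}
  x = 2: [0↦1, 1↦2, 2↦1, 3↦1, 4↦0]  zeros at y ∈ {4}
  x = 3: [0↦4, 1↦1, 2↦4, 3↦1, 4↦0]  zeros at y ∈ {4}
  x = 4: [0↦0, 1↦3, 2↦0, 3↦4, 4↦3]  zeros at y ∈ {0, 2}
Collecting zeros: affine points = {(1, 4), (2, 4), (3, 4), (4, 0), (4, 2)}.
Total count |C(F_5)_aff| = 5.


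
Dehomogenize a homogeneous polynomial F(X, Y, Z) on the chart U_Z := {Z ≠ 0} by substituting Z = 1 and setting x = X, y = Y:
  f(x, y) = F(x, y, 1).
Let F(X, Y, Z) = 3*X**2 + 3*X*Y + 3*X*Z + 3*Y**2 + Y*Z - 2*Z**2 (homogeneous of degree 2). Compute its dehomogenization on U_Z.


f(x, y) = 3*x**2 + 3*x*y + 3*x + 3*y**2 + y - 2

On U_Z we set Z = 1. Each monomial c·X^i·Y^j·Z^k in F becomes c·x^i·y^j·1^k = c·x^i·y^j.
Substituting Z = 1: F(X, Y, 1) = 3*x**2 + 3*x*y + 3*x + 3*y**2 + y - 2.
Note: deg(f) ≤ deg(F) = 2; strict inequality happens when F is divisible by Z (lost terms).


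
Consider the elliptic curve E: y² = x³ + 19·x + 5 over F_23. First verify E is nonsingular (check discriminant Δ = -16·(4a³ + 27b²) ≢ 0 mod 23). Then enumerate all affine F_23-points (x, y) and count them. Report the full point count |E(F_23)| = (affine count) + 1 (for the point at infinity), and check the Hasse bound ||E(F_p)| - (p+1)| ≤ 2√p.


Affine points = {(1, 5), (1, 18), (5, 8), (5, 15), (6, 6), (6, 17), (8, 5), (8, 18), (9, 10), (9, 13), (11, 2), (11, 21), (12, 11), (12, 12), (14, 5), (14, 18), (15, 10), (15, 13), (16, 9), (16, 14), (19, 7), (19, 16), (20, 6), (20, 17), (22, 10), (22, 13)}; affine count = 26; |E(F_23)| = 27.

Discriminant check: Δ ∝ 4a³ + 27b² = 4·19³ + 27·5² = 4·6859 + 27·25 ≡ 5 (mod 23). Nonzero ⇒ E is nonsingular.
For each x ∈ F_23, compute rhs = x³ + 19·x + 5 mod 23, then count y ∈ F_23 with y² ≡ rhs.
  x = 0: rhs = 5, matching y values: none (0 points).
  x = 1: rhs = 2, matching y values: 5, 18 (2 points).
  x = 2: rhs = 5, matching y values: none (0 points).
  x = 3: rhs = 20, matching y values: none (0 points).
  x = 4: rhs = 7, matching y values: none (0 points).
  x = 5: rhs = 18, matching y values: 8, 15 (2 points).
  x = 6: rhs = 13, matching y values: 6, 17 (2 points).
  x = 7: rhs = 21, matching y values: none (0 points).
  x = 8: rhs = 2, matching y values: 5, 18 (2 points).
  x = 9: rhs = 8, matching y values: 10, 13 (2 points).
  x = 10: rhs = 22, matching y values: none (0 points).
  x = 11: rhs = 4, matching y values: 2, 21 (2 points).
  x = 12: rhs = 6, matching y values: 11, 12 (2 points).
  x = 13: rhs = 11, matching y values: none (0 points).
  x = 14: rhs = 2, matching y values: 5, 18 (2 points).
  x = 15: rhs = 8, matching y values: 10, 13 (2 points).
  x = 16: rhs = 12, matching y values: 9, 14 (2 points).
  x = 17: rhs = 20, matching y values: none (0 points).
  x = 18: rhs = 15, matching y values: none (0 points).
  x = 19: rhs = 3, matching y values: 7, 16 (2 points).
  x = 20: rhs = 13, matching y values: 6, 17 (2 points).
  x = 21: rhs = 5, matching y values: none (0 points).
  x = 22: rhs = 8, matching y values: 10, 13 (2 points).
Total affine count: 26.
Full point count |E(F_23)| = 26 + 1 = 27.
Hasse bound: |27 − (23+1)| = |3| = 3 ≤ 2√23 ≈ 9.5917 ✓.


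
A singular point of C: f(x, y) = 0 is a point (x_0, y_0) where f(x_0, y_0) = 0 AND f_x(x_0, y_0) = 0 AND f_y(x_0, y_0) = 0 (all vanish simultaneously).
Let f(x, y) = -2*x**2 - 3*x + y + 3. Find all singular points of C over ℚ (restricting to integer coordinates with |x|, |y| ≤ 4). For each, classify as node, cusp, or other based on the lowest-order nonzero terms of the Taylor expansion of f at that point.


No singular points in the scanned grid; C is smooth there.

Compute partial derivatives:
  f_x = -4*x - 3.
  f_y = 1.
f_y = 1 is a nonzero constant, so f_y never vanishes: no point (x, y) can satisfy f = f_x = f_y = 0. In particular no (x, y) ∈ {−4, ..., 4}² is singular; the curve is smooth.


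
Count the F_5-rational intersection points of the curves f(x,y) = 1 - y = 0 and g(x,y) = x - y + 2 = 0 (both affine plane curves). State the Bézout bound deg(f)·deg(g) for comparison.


Common zeros: {(4, 1)}; count = 1; Bézout bound = 1.

deg(f) = 1, deg(g) = 1, so Bézout bound = 1.
Scan x ∈ F_5. For each x, list the y ∈ F_5 with f(x, y) ≡ 0 and those with g(x, y) ≡ 0 (mod 5); the common zeros in that column are the intersection.
  x = 0: f ≡ 0 at y ∈ {1}; g ≡ 0 at y ∈ {2}; common: ∅.
  x = 1: f ≡ 0 at y ∈ {1}; g ≡ 0 at y ∈ {3}; common: ∅.
  x = 2: f ≡ 0 at y ∈ {1}; g ≡ 0 at y ∈ {4}; common: ∅.
  x = 3: f ≡ 0 at y ∈ {1}; g ≡ 0 at y ∈ {0}; common: ∅.
  x = 4: f ≡ 0 at y ∈ {1}; g ≡ 0 at y ∈ {1}; common: {1}.
Collecting: common zeros = {(4, 1)}, so the count is 1.
Comparison with the Bézout bound: 1 ≤ 1 = deg(f)·deg(g), as expected for curves with no common component (the bound is attained).


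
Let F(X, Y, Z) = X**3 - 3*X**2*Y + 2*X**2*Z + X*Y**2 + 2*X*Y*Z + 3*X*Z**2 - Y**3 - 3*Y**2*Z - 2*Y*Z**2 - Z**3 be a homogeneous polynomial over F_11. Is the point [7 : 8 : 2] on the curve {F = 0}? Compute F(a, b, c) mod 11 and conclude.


F(7,8,2) ≡ 9 (mod 11); P is NOT on the curve.

Evaluate F(7, 8, 2) term-by-term (mod 11).
  X**3 ↦ 1·343·1·1 = 343
  -3*X**2*Y ↦ -3·49·8·1 = -1176
  2*X**2*Z ↦ 2·49·1·2 = 196
  X*Y**2 ↦ 1·7·64·1 = 448
  2*X*Y*Z ↦ 2·7·8·2 = 224
  3*X*Z**2 ↦ 3·7·1·4 = 84
  -Y**3 ↦ -1·1·512·1 = -512
  -3*Y**2*Z ↦ -3·1·64·2 = -384
  -2*Y*Z**2 ↦ -2·1·8·4 = -64
  -Z**3 ↦ -1·1·1·8 = -8
Sum: F(7, 8, 2) = (343) + (-1176) + (196) + (448) + (224) + (84) + (-512) + (-384) + (-64) + (-8) = -849.
Reducing mod 11: -849 ≡ 9 (mod 11).
Since F(a, b, c) ≡ 9 ≠ 0 (mod 11), P does NOT lie on the curve.


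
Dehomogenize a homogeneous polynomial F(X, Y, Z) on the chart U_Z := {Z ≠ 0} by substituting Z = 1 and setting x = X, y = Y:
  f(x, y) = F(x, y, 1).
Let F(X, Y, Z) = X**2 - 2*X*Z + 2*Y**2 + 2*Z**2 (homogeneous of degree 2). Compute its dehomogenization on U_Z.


f(x, y) = x**2 - 2*x + 2*y**2 + 2

On U_Z we set Z = 1. Each monomial c·X^i·Y^j·Z^k in F becomes c·x^i·y^j·1^k = c·x^i·y^j.
Substituting Z = 1: F(X, Y, 1) = x**2 - 2*x + 2*y**2 + 2.
Note: deg(f) ≤ deg(F) = 2; strict inequality happens when F is divisible by Z (lost terms).


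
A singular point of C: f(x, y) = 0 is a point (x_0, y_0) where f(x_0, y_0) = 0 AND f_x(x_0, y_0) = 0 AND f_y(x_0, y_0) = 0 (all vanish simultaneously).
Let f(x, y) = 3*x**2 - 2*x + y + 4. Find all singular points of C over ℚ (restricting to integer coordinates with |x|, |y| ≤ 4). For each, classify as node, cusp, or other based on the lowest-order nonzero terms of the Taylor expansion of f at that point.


No singular points in the scanned grid; C is smooth there.

Compute partial derivatives:
  f_x = 6*x - 2.
  f_y = 1.
f_y = 1 is a nonzero constant, so f_y never vanishes: no point (x, y) can satisfy f = f_x = f_y = 0. In particular no (x, y) ∈ {−4, ..., 4}² is singular; the curve is smooth.


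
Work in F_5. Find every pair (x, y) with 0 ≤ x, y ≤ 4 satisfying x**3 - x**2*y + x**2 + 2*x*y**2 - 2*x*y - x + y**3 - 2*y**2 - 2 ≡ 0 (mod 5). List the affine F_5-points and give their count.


Affine F_5-points: {(0, 4), (3, 2)}; count = 2.

For each of the 25 pairs (x, y) ∈ F_5², evaluate f(x, y) mod 5. Record the zeros.
  x = 0: [0↦3, 1↦2, 2↦3, 3↦2, 4↦0]  zeros at y ∈ {4}
  x = 1: [0↦4, 1↦2, 2↦1, 3↦2, 4↦1]  zeros at y ∈ ∅
  x = 2: [0↦3, 1↦3, 2↦3, 3↦4, 4↦2]  zeros at y ∈ ∅
  x = 3: [0↦1, 1↦1, 2↦0, 3↦4, 4↦4]  zeros at y ∈ {2}
  x = 4: [0↦4, 1↦2, 2↦3, 3↦3, 4↦3]  zeros at y ∈ ∅
Collecting zeros: affine points = {(0, 4), (3, 2)}.
Total count |C(F_5)_aff| = 2.


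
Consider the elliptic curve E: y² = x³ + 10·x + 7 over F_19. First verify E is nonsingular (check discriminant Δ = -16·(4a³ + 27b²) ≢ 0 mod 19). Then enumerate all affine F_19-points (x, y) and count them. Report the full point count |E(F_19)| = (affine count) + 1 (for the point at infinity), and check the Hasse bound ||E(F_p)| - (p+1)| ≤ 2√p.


Affine points = {(0, 8), (0, 11), (2, 4), (2, 15), (3, 8), (3, 11), (4, 4), (4, 15), (5, 7), (5, 12), (6, 6), (6, 13), (9, 3), (9, 16), (10, 9), (10, 10), (11, 2), (11, 17), (13, 4), (13, 15), (15, 6), (15, 13), (16, 8), (16, 11), (17, 6), (17, 13)}; affine count = 26; |E(F_19)| = 27.

Discriminant check: Δ ∝ 4a³ + 27b² = 4·10³ + 27·7² = 4·1000 + 27·49 ≡ 3 (mod 19). Nonzero ⇒ E is nonsingular.
For each x ∈ F_19, compute rhs = x³ + 10·x + 7 mod 19, then count y ∈ F_19 with y² ≡ rhs.
  x = 0: rhs = 7, matching y values: 8, 11 (2 points).
  x = 1: rhs = 18, matching y values: none (0 points).
  x = 2: rhs = 16, matching y values: 4, 15 (2 points).
  x = 3: rhs = 7, matching y values: 8, 11 (2 points).
  x = 4: rhs = 16, matching y values: 4, 15 (2 points).
  x = 5: rhs = 11, matching y values: 7, 12 (2 points).
  x = 6: rhs = 17, matching y values: 6, 13 (2 points).
  x = 7: rhs = 2, matching y values: none (0 points).
  x = 8: rhs = 10, matching y values: none (0 points).
  x = 9: rhs = 9, matching y values: 3, 16 (2 points).
  x = 10: rhs = 5, matching y values: 9, 10 (2 points).
  x = 11: rhs = 4, matching y values: 2, 17 (2 points).
  x = 12: rhs = 12, matching y values: none (0 points).
  x = 13: rhs = 16, matching y values: 4, 15 (2 points).
  x = 14: rhs = 3, matching y values: none (0 points).
  x = 15: rhs = 17, matching y values: 6, 13 (2 points).
  x = 16: rhs = 7, matching y values: 8, 11 (2 points).
  x = 17: rhs = 17, matching y values: 6, 13 (2 points).
  x = 18: rhs = 15, matching y values: none (0 points).
Total affine count: 26.
Full point count |E(F_19)| = 26 + 1 = 27.
Hasse bound: |27 − (19+1)| = |7| = 7 ≤ 2√19 ≈ 8.7178 ✓.


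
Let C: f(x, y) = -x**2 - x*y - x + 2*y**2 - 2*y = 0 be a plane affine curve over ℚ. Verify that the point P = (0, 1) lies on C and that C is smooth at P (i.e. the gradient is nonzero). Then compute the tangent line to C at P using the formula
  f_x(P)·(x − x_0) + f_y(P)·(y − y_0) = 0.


Tangent line at P: -2*x + 2*y - 2 = 0.

Step 1: f(0, 1) = 0, so P lies on C.
Step 2: partial derivatives
  f_x(x, y) = -2*x - y - 1, f_y(x, y) = -x + 4*y - 2.
  f_x(P) = -2, f_y(P) = 2 (gradient nonzero, so P is smooth).
Step 3: tangent line at P: -2·(x − 0) + 2·(y − 1) = 0.
Expanding: -2*x + 2*y - 2 = 0.


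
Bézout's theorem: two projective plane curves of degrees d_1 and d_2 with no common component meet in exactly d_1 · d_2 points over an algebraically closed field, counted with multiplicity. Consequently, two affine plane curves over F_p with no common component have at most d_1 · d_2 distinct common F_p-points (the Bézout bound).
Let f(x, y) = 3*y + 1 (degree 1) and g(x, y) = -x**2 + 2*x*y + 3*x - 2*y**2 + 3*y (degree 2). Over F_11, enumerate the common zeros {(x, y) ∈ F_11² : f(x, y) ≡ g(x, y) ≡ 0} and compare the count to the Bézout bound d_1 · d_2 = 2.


Common zeros: {(0, 7), (6, 7)}; count = 2; Bézout bound = 2.

deg(f) = 1, deg(g) = 2, so Bézout bound = 2.
Scan x ∈ F_11. For each x, list the y ∈ F_11 with f(x, y) ≡ 0 and those with g(x, y) ≡ 0 (mod 11); the common zeros in that column are the intersection.
  x = 0: f ≡ 0 at y ∈ {7}; g ≡ 0 at y ∈ {0, 7}; common: {7}.
  x = 1: f ≡ 0 at y ∈ {7}; g ≡ 0 at y ∈ ∅; common: ∅.
  x = 2: f ≡ 0 at y ∈ {7}; g ≡ 0 at y ∈ ∅; common: ∅.
  x = 3: f ≡ 0 at y ∈ {7}; g ≡ 0 at y ∈ {0, 10}; common: ∅.
  x = 4: f ≡ 0 at y ∈ {7}; g ≡ 0 at y ∈ {3, 8}; common: ∅.
  x = 5: f ≡ 0 at y ∈ {7}; g ≡ 0 at y ∈ {3, 9}; common: ∅.
  x = 6: f ≡ 0 at y ∈ {7}; g ≡ 0 at y ∈ {6, 7}; common: {7}.
  x = 7: f ≡ 0 at y ∈ {7}; g ≡ 0 at y ∈ ∅; common: ∅.
  x = 8: f ≡ 0 at y ∈ {7}; g ≡ 0 at y ∈ ∅; common: ∅.
  x = 9: f ≡ 0 at y ∈ {7}; g ≡ 0 at y ∈ {6, 10}; common: ∅.
  x = 10: f ≡ 0 at y ∈ {7}; g ≡ 0 at y ∈ ∅; common: ∅.
Collecting: common zeros = {(0, 7), (6, 7)}, so the count is 2.
Comparison with the Bézout bound: 2 ≤ 2 = deg(f)·deg(g), as expected for curves with no common component (the bound is attained).


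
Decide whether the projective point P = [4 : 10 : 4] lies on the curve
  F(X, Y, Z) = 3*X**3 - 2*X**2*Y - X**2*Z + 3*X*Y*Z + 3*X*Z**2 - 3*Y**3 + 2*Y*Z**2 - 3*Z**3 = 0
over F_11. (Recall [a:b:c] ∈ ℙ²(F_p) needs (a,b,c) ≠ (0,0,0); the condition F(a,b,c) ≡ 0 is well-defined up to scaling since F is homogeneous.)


F(4,10,4) ≡ 6 (mod 11); P is NOT on the curve.

Evaluate F(4, 10, 4) term-by-term (mod 11).
  3*X**3 ↦ 3·64·1·1 = 192
  -2*X**2*Y ↦ -2·16·10·1 = -320
  -X**2*Z ↦ -1·16·1·4 = -64
  3*X*Y*Z ↦ 3·4·10·4 = 480
  3*X*Z**2 ↦ 3·4·1·16 = 192
  -3*Y**3 ↦ -3·1·1000·1 = -3000
  2*Y*Z**2 ↦ 2·1·10·16 = 320
  -3*Z**3 ↦ -3·1·1·64 = -192
Sum: F(4, 10, 4) = (192) + (-320) + (-64) + (480) + (192) + (-3000) + (320) + (-192) = -2392.
Reducing mod 11: -2392 ≡ 6 (mod 11).
Since F(a, b, c) ≡ 6 ≠ 0 (mod 11), P does NOT lie on the curve.


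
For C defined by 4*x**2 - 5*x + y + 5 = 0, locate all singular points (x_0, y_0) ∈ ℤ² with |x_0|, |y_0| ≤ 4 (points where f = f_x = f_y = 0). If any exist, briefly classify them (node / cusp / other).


No singular points in the scanned grid; C is smooth there.

Compute partial derivatives:
  f_x = 8*x - 5.
  f_y = 1.
f_y = 1 is a nonzero constant, so f_y never vanishes: no point (x, y) can satisfy f = f_x = f_y = 0. In particular no (x, y) ∈ {−4, ..., 4}² is singular; the curve is smooth.


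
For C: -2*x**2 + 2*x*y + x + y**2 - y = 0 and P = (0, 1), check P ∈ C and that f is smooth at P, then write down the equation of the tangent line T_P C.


Tangent line at P: 3*x + y - 1 = 0.

Step 1: f(0, 1) = 0, so P lies on C.
Step 2: partial derivatives
  f_x(x, y) = -4*x + 2*y + 1, f_y(x, y) = 2*x + 2*y - 1.
  f_x(P) = 3, f_y(P) = 1 (gradient nonzero, so P is smooth).
Step 3: tangent line at P: 3·(x − 0) + 1·(y − 1) = 0.
Expanding: 3*x + y - 1 = 0.


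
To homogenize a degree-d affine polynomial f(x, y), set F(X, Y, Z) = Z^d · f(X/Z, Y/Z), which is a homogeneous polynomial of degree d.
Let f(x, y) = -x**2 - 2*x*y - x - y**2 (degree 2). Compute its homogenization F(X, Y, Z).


F(X, Y, Z) = -X**2 - 2*X*Y - X*Z - Y**2

deg(f) = 2.
Substitute x = X/Z, y = Y/Z into f, then multiply by Z^2.
  monomial -1·x^2·y^0 ↦ -1·X^2·Y^0·Z^0.
  monomial -2·x^1·y^1 ↦ -2·X^1·Y^1·Z^0.
  monomial -1·x^1·y^0 ↦ -1·X^1·Y^0·Z^1.
  monomial -1·x^0·y^2 ↦ -1·X^0·Y^2·Z^0.
Collecting: F(X, Y, Z) = -X**2 - 2*X*Y - X*Z - Y**2.


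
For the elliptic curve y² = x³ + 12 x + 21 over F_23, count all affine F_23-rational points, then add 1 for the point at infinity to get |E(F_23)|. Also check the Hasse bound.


Affine points = {(4, 8), (4, 15), (8, 10), (8, 13), (11, 9), (11, 14), (14, 9), (14, 14), (16, 10), (16, 13), (17, 3), (17, 20), (19, 1), (19, 22), (20, 2), (20, 21), (21, 9), (21, 14), (22, 10), (22, 13)}; affine count = 20; |E(F_23)| = 21.

Discriminant check: Δ ∝ 4a³ + 27b² = 4·12³ + 27·21² = 4·1728 + 27·441 ≡ 5 (mod 23). Nonzero ⇒ E is nonsingular.
For each x ∈ F_23, compute rhs = x³ + 12·x + 21 mod 23, then count y ∈ F_23 with y² ≡ rhs.
  x = 0: rhs = 21, matching y values: none (0 points).
  x = 1: rhs = 11, matching y values: none (0 points).
  x = 2: rhs = 7, matching y values: none (0 points).
  x = 3: rhs = 15, matching y values: none (0 points).
  x = 4: rhs = 18, matching y values: 8, 15 (2 points).
  x = 5: rhs = 22, matching y values: none (0 points).
  x = 6: rhs = 10, matching y values: none (0 points).
  x = 7: rhs = 11, matching y values: none (0 points).
  x = 8: rhs = 8, matching y values: 10, 13 (2 points).
  x = 9: rhs = 7, matching y values: none (0 points).
  x = 10: rhs = 14, matching y values: none (0 points).
  x = 11: rhs = 12, matching y values: 9, 14 (2 points).
  x = 12: rhs = 7, matching y values: none (0 points).
  x = 13: rhs = 5, matching y values: none (0 points).
  x = 14: rhs = 12, matching y values: 9, 14 (2 points).
  x = 15: rhs = 11, matching y values: none (0 points).
  x = 16: rhs = 8, matching y values: 10, 13 (2 points).
  x = 17: rhs = 9, matching y values: 3, 20 (2 points).
  x = 18: rhs = 20, matching y values: none (0 points).
  x = 19: rhs = 1, matching y values: 1, 22 (2 points).
  x = 20: rhs = 4, matching y values: 2, 21 (2 points).
  x = 21: rhs = 12, matching y values: 9, 14 (2 points).
  x = 22: rhs = 8, matching y values: 10, 13 (2 points).
Total affine count: 20.
Full point count |E(F_23)| = 20 + 1 = 21.
Hasse bound: |21 − (23+1)| = |-3| = 3 ≤ 2√23 ≈ 9.5917 ✓.


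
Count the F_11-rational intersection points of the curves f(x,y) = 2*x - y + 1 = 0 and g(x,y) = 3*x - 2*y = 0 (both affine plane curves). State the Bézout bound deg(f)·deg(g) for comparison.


Common zeros: {(9, 8)}; count = 1; Bézout bound = 1.

deg(f) = 1, deg(g) = 1, so Bézout bound = 1.
Scan x ∈ F_11. For each x, list the y ∈ F_11 with f(x, y) ≡ 0 and those with g(x, y) ≡ 0 (mod 11); the common zeros in that column are the intersection.
  x = 0: f ≡ 0 at y ∈ {1}; g ≡ 0 at y ∈ {0}; common: ∅.
  x = 1: f ≡ 0 at y ∈ {3}; g ≡ 0 at y ∈ {7}; common: ∅.
  x = 2: f ≡ 0 at y ∈ {5}; g ≡ 0 at y ∈ {3}; common: ∅.
  x = 3: f ≡ 0 at y ∈ {7}; g ≡ 0 at y ∈ {10}; common: ∅.
  x = 4: f ≡ 0 at y ∈ {9}; g ≡ 0 at y ∈ {6}; common: ∅.
  x = 5: f ≡ 0 at y ∈ {0}; g ≡ 0 at y ∈ {2}; common: ∅.
  x = 6: f ≡ 0 at y ∈ {2}; g ≡ 0 at y ∈ {9}; common: ∅.
  x = 7: f ≡ 0 at y ∈ {4}; g ≡ 0 at y ∈ {5}; common: ∅.
  x = 8: f ≡ 0 at y ∈ {6}; g ≡ 0 at y ∈ {1}; common: ∅.
  x = 9: f ≡ 0 at y ∈ {8}; g ≡ 0 at y ∈ {8}; common: {8}.
  x = 10: f ≡ 0 at y ∈ {10}; g ≡ 0 at y ∈ {4}; common: ∅.
Collecting: common zeros = {(9, 8)}, so the count is 1.
Comparison with the Bézout bound: 1 ≤ 1 = deg(f)·deg(g), as expected for curves with no common component (the bound is attained).


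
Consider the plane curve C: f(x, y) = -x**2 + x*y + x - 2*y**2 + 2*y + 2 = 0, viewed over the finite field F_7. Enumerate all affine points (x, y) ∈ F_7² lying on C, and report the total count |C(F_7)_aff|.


Affine F_7-points: {(1, 2), (1, 3), (2, 0), (2, 2), (3, 3), (6, 0), (6, 4)}; count = 7.

For each of the 49 pairs (x, y) ∈ F_7², evaluate f(x, y) mod 7. Record the zeros.
  x = 0: [0↦2, 1↦2, 2↦5, 3↦4, 4↦6, 5↦4, 6↦5]  zeros at y ∈ ∅
  x = 1: [0↦2, 1↦3, 2↦0, 3↦0, 4↦3, 5↦2, 6↦4]  zeros at y ∈ {2, 3}
  x = 2: [0↦0, 1↦2, 2↦0, 3↦1, 4↦5, 5↦5, 6↦1]  zeros at y ∈ {0, 2}
  x = 3: [0↦3, 1↦6, 2↦5, 3↦0, 4↦5, 5↦6, 6↦3]  zeros at y ∈ {3}
  x = 4: [0↦4, 1↦1, 2↦1, 3↦4, 4↦3, 5↦5, 6↦3]  zeros at y ∈ ∅
  x = 5: [0↦3, 1↦1, 2↦2, 3↦6, 4↦6, 5↦2, 6↦1]  zeros at y ∈ ∅
  x = 6: [0↦0, 1↦6, 2↦1, 3↦6, 4↦0, 5↦4, 6↦4]  zeros at y ∈ {0, 4}
Collecting zeros: affine points = {(1, 2), (1, 3), (2, 0), (2, 2), (3, 3), (6, 0), (6, 4)}.
Total count |C(F_7)_aff| = 7.


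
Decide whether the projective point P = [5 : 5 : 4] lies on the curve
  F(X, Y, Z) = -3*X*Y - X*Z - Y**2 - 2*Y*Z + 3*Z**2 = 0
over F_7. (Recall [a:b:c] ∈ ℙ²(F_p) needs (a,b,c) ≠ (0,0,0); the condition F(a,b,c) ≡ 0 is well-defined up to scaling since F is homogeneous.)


F(5,5,4) ≡ 0 (mod 7); P is on the curve.

Evaluate F(5, 5, 4) term-by-term (mod 7).
  -3*X*Y ↦ -3·5·5·1 = -75
  -X*Z ↦ -1·5·1·4 = -20
  -Y**2 ↦ -1·1·25·1 = -25
  -2*Y*Z ↦ -2·1·5·4 = -40
  3*Z**2 ↦ 3·1·1·16 = 48
Sum: F(5, 5, 4) = (-75) + (-20) + (-25) + (-40) + (48) = -112.
Reducing mod 7: -112 ≡ 0 (mod 7).
Since F(a, b, c) ≡ 0 (mod 7), P lies on the curve.


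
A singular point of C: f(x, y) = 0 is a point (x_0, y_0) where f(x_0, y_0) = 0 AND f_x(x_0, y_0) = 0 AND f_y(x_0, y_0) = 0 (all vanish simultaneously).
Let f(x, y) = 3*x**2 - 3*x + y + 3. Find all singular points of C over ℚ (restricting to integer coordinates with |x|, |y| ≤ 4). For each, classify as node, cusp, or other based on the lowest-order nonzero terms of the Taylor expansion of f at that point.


No singular points in the scanned grid; C is smooth there.

Compute partial derivatives:
  f_x = 6*x - 3.
  f_y = 1.
f_y = 1 is a nonzero constant, so f_y never vanishes: no point (x, y) can satisfy f = f_x = f_y = 0. In particular no (x, y) ∈ {−4, ..., 4}² is singular; the curve is smooth.


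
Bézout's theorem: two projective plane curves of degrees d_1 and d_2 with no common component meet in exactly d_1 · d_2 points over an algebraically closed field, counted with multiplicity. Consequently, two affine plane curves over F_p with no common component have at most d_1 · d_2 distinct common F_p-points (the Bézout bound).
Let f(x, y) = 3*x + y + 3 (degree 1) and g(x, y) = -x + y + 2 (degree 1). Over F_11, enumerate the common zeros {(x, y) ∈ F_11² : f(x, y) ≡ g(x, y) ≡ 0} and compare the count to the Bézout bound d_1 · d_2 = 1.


Common zeros: {(8, 6)}; count = 1; Bézout bound = 1.

deg(f) = 1, deg(g) = 1, so Bézout bound = 1.
Scan x ∈ F_11. For each x, list the y ∈ F_11 with f(x, y) ≡ 0 and those with g(x, y) ≡ 0 (mod 11); the common zeros in that column are the intersection.
  x = 0: f ≡ 0 at y ∈ {8}; g ≡ 0 at y ∈ {9}; common: ∅.
  x = 1: f ≡ 0 at y ∈ {5}; g ≡ 0 at y ∈ {10}; common: ∅.
  x = 2: f ≡ 0 at y ∈ {2}; g ≡ 0 at y ∈ {0}; common: ∅.
  x = 3: f ≡ 0 at y ∈ {10}; g ≡ 0 at y ∈ {1}; common: ∅.
  x = 4: f ≡ 0 at y ∈ {7}; g ≡ 0 at y ∈ {2}; common: ∅.
  x = 5: f ≡ 0 at y ∈ {4}; g ≡ 0 at y ∈ {3}; common: ∅.
  x = 6: f ≡ 0 at y ∈ {1}; g ≡ 0 at y ∈ {4}; common: ∅.
  x = 7: f ≡ 0 at y ∈ {9}; g ≡ 0 at y ∈ {5}; common: ∅.
  x = 8: f ≡ 0 at y ∈ {6}; g ≡ 0 at y ∈ {6}; common: {6}.
  x = 9: f ≡ 0 at y ∈ {3}; g ≡ 0 at y ∈ {7}; common: ∅.
  x = 10: f ≡ 0 at y ∈ {0}; g ≡ 0 at y ∈ {8}; common: ∅.
Collecting: common zeros = {(8, 6)}, so the count is 1.
Comparison with the Bézout bound: 1 ≤ 1 = deg(f)·deg(g), as expected for curves with no common component (the bound is attained).


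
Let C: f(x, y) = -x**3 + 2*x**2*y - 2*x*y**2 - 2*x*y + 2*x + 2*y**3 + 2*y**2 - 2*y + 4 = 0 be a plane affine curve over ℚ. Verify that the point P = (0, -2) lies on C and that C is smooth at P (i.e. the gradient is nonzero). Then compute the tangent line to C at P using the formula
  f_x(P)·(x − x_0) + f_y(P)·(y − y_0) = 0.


Tangent line at P: -2*x + 14*y + 28 = 0.

Step 1: f(0, -2) = 0, so P lies on C.
Step 2: partial derivatives
  f_x(x, y) = -3*x**2 + 4*x*y - 2*y**2 - 2*y + 2, f_y(x, y) = 2*x**2 - 4*x*y - 2*x + 6*y**2 + 4*y - 2.
  f_x(P) = -2, f_y(P) = 14 (gradient nonzero, so P is smooth).
Step 3: tangent line at P: -2·(x − 0) + 14·(y − -2) = 0.
Expanding: -2*x + 14*y + 28 = 0.


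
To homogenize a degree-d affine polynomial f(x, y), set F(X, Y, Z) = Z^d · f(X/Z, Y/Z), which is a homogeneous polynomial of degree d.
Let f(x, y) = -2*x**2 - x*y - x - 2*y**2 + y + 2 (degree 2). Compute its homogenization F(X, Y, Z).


F(X, Y, Z) = -2*X**2 - X*Y - X*Z - 2*Y**2 + Y*Z + 2*Z**2

deg(f) = 2.
Substitute x = X/Z, y = Y/Z into f, then multiply by Z^2.
  monomial -2·x^2·y^0 ↦ -2·X^2·Y^0·Z^0.
  monomial -1·x^1·y^1 ↦ -1·X^1·Y^1·Z^0.
  monomial -1·x^1·y^0 ↦ -1·X^1·Y^0·Z^1.
  monomial -2·x^0·y^2 ↦ -2·X^0·Y^2·Z^0.
  monomial 1·x^0·y^1 ↦ 1·X^0·Y^1·Z^1.
  monomial 2·x^0·y^0 ↦ 2·X^0·Y^0·Z^2.
Collecting: F(X, Y, Z) = -2*X**2 - X*Y - X*Z - 2*Y**2 + Y*Z + 2*Z**2.


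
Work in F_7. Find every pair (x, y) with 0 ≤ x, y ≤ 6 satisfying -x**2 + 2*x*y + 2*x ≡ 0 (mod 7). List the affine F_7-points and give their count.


Affine F_7-points: {(0, 0), (0, 1), (0, 2), (0, 3), (0, 4), (0, 5), (0, 6), (1, 3), (2, 0), (3, 4), (4, 1), (5, 5), (6, 2)}; count = 13.

For each of the 49 pairs (x, y) ∈ F_7², evaluate f(x, y) mod 7. Record the zeros.
  x = 0: [0↦0, 1↦0, 2↦0, 3↦0, 4↦0, 5↦0, 6↦0]  zeros at y ∈ {0, 1, 2, 3, 4, 5, 6}
  x = 1: [0↦1, 1↦3, 2↦5, 3↦0, 4↦2, 5↦4, 6↦6]  zeros at y ∈ {3}
  x = 2: [0↦0, 1↦4, 2↦1, 3↦5, 4↦2, 5↦6, 6↦3]  zeros at y ∈ {0}
  x = 3: [0↦4, 1↦3, 2↦2, 3↦1, 4↦0, 5↦6, 6↦5]  zeros at y ∈ {4}
  x = 4: [0↦6, 1↦0, 2↦1, 3↦2, 4↦3, 5↦4, 6↦5]  zeros at y ∈ {1}
  x = 5: [0↦6, 1↦2, 2↦5, 3↦1, 4↦4, 5↦0, 6↦3]  zeros at y ∈ {5}
  x = 6: [0↦4, 1↦2, 2↦0, 3↦5, 4↦3, 5↦1, 6↦6]  zeros at y ∈ {2}
Collecting zeros: affine points = {(0, 0), (0, 1), (0, 2), (0, 3), (0, 4), (0, 5), (0, 6), (1, 3), (2, 0), (3, 4), (4, 1), (5, 5), (6, 2)}.
Total count |C(F_7)_aff| = 13.


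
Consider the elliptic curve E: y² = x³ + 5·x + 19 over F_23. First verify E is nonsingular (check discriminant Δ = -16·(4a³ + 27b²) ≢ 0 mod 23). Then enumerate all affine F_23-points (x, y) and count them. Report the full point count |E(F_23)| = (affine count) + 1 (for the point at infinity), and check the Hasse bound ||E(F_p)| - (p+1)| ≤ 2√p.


Affine points = {(1, 5), (1, 18), (5, 10), (5, 13), (6, 9), (6, 14), (7, 11), (7, 12), (11, 5), (11, 18), (12, 6), (12, 17), (13, 2), (13, 21), (14, 2), (14, 21), (16, 3), (16, 20), (17, 7), (17, 16), (19, 2), (19, 21), (20, 0), (21, 1), (21, 22), (22, 6), (22, 17)}; affine count = 27; |E(F_23)| = 28.

Discriminant check: Δ ∝ 4a³ + 27b² = 4·5³ + 27·19² = 4·125 + 27·361 ≡ 12 (mod 23). Nonzero ⇒ E is nonsingular.
For each x ∈ F_23, compute rhs = x³ + 5·x + 19 mod 23, then count y ∈ F_23 with y² ≡ rhs.
  x = 0: rhs = 19, matching y values: none (0 points).
  x = 1: rhs = 2, matching y values: 5, 18 (2 points).
  x = 2: rhs = 14, matching y values: none (0 points).
  x = 3: rhs = 15, matching y values: none (0 points).
  x = 4: rhs = 11, matching y values: none (0 points).
  x = 5: rhs = 8, matching y values: 10, 13 (2 points).
  x = 6: rhs = 12, matching y values: 9, 14 (2 points).
  x = 7: rhs = 6, matching y values: 11, 12 (2 points).
  x = 8: rhs = 19, matching y values: none (0 points).
  x = 9: rhs = 11, matching y values: none (0 points).
  x = 10: rhs = 11, matching y values: none (0 points).
  x = 11: rhs = 2, matching y values: 5, 18 (2 points).
  x = 12: rhs = 13, matching y values: 6, 17 (2 points).
  x = 13: rhs = 4, matching y values: 2, 21 (2 points).
  x = 14: rhs = 4, matching y values: 2, 21 (2 points).
  x = 15: rhs = 19, matching y values: none (0 points).
  x = 16: rhs = 9, matching y values: 3, 20 (2 points).
  x = 17: rhs = 3, matching y values: 7, 16 (2 points).
  x = 18: rhs = 7, matching y values: none (0 points).
  x = 19: rhs = 4, matching y values: 2, 21 (2 points).
  x = 20: rhs = 0, matching y values: 0 (1 points).
  x = 21: rhs = 1, matching y values: 1, 22 (2 points).
  x = 22: rhs = 13, matching y values: 6, 17 (2 points).
Total affine count: 27.
Full point count |E(F_23)| = 27 + 1 = 28.
Hasse bound: |28 − (23+1)| = |4| = 4 ≤ 2√23 ≈ 9.5917 ✓.


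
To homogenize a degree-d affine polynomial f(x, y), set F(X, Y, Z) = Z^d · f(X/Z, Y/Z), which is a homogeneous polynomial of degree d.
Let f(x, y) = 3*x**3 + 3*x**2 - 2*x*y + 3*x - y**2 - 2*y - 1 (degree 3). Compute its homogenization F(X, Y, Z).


F(X, Y, Z) = 3*X**3 + 3*X**2*Z - 2*X*Y*Z + 3*X*Z**2 - Y**2*Z - 2*Y*Z**2 - Z**3

deg(f) = 3.
Substitute x = X/Z, y = Y/Z into f, then multiply by Z^3.
  monomial 3·x^3·y^0 ↦ 3·X^3·Y^0·Z^0.
  monomial 3·x^2·y^0 ↦ 3·X^2·Y^0·Z^1.
  monomial -2·x^1·y^1 ↦ -2·X^1·Y^1·Z^1.
  monomial 3·x^1·y^0 ↦ 3·X^1·Y^0·Z^2.
  monomial -1·x^0·y^2 ↦ -1·X^0·Y^2·Z^1.
  monomial -2·x^0·y^1 ↦ -2·X^0·Y^1·Z^2.
  monomial -1·x^0·y^0 ↦ -1·X^0·Y^0·Z^3.
Collecting: F(X, Y, Z) = 3*X**3 + 3*X**2*Z - 2*X*Y*Z + 3*X*Z**2 - Y**2*Z - 2*Y*Z**2 - Z**3.


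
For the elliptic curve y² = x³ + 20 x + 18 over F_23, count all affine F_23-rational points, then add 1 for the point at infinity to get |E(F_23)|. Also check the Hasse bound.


Affine points = {(0, 8), (0, 15), (1, 4), (1, 19), (3, 6), (3, 17), (4, 1), (4, 22), (5, 6), (5, 17), (6, 3), (6, 20), (7, 8), (7, 15), (8, 0), (12, 10), (12, 13), (14, 11), (14, 12), (15, 6), (15, 17), (16, 8), (16, 15), (17, 2), (17, 21), (18, 0), (19, 9), (19, 14), (20, 0), (21, 4), (21, 19)}; affine count = 31; |E(F_23)| = 32.

Discriminant check: Δ ∝ 4a³ + 27b² = 4·20³ + 27·18² = 4·8000 + 27·324 ≡ 15 (mod 23). Nonzero ⇒ E is nonsingular.
For each x ∈ F_23, compute rhs = x³ + 20·x + 18 mod 23, then count y ∈ F_23 with y² ≡ rhs.
  x = 0: rhs = 18, matching y values: 8, 15 (2 points).
  x = 1: rhs = 16, matching y values: 4, 19 (2 points).
  x = 2: rhs = 20, matching y values: none (0 points).
  x = 3: rhs = 13, matching y values: 6, 17 (2 points).
  x = 4: rhs = 1, matching y values: 1, 22 (2 points).
  x = 5: rhs = 13, matching y values: 6, 17 (2 points).
  x = 6: rhs = 9, matching y values: 3, 20 (2 points).
  x = 7: rhs = 18, matching y values: 8, 15 (2 points).
  x = 8: rhs = 0, matching y values: 0 (1 points).
  x = 9: rhs = 7, matching y values: none (0 points).
  x = 10: rhs = 22, matching y values: none (0 points).
  x = 11: rhs = 5, matching y values: none (0 points).
  x = 12: rhs = 8, matching y values: 10, 13 (2 points).
  x = 13: rhs = 14, matching y values: none (0 points).
  x = 14: rhs = 6, matching y values: 11, 12 (2 points).
  x = 15: rhs = 13, matching y values: 6, 17 (2 points).
  x = 16: rhs = 18, matching y values: 8, 15 (2 points).
  x = 17: rhs = 4, matching y values: 2, 21 (2 points).
  x = 18: rhs = 0, matching y values: 0 (1 points).
  x = 19: rhs = 12, matching y values: 9, 14 (2 points).
  x = 20: rhs = 0, matching y values: 0 (1 points).
  x = 21: rhs = 16, matching y values: 4, 19 (2 points).
  x = 22: rhs = 20, matching y values: none (0 points).
Total affine count: 31.
Full point count |E(F_23)| = 31 + 1 = 32.
Hasse bound: |32 − (23+1)| = |8| = 8 ≤ 2√23 ≈ 9.5917 ✓.


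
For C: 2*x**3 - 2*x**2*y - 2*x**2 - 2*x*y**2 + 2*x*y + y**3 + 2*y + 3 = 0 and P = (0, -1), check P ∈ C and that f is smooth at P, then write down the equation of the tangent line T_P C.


Tangent line at P: -4*x + 5*y + 5 = 0.

Step 1: f(0, -1) = 0, so P lies on C.
Step 2: partial derivatives
  f_x(x, y) = 6*x**2 - 4*x*y - 4*x - 2*y**2 + 2*y, f_y(x, y) = -2*x**2 - 4*x*y + 2*x + 3*y**2 + 2.
  f_x(P) = -4, f_y(P) = 5 (gradient nonzero, so P is smooth).
Step 3: tangent line at P: -4·(x − 0) + 5·(y − -1) = 0.
Expanding: -4*x + 5*y + 5 = 0.
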